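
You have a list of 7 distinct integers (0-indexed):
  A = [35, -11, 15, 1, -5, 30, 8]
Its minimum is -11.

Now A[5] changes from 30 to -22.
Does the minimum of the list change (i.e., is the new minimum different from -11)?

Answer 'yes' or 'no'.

Answer: yes

Derivation:
Old min = -11
Change: A[5] 30 -> -22
Changed element was NOT the min; min changes only if -22 < -11.
New min = -22; changed? yes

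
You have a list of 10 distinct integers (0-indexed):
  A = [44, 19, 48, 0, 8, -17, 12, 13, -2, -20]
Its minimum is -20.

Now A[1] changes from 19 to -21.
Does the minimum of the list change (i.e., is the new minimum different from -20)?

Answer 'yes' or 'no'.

Answer: yes

Derivation:
Old min = -20
Change: A[1] 19 -> -21
Changed element was NOT the min; min changes only if -21 < -20.
New min = -21; changed? yes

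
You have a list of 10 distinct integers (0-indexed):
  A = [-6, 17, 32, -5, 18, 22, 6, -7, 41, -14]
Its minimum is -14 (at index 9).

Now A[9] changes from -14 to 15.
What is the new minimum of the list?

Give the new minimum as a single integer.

Old min = -14 (at index 9)
Change: A[9] -14 -> 15
Changed element WAS the min. Need to check: is 15 still <= all others?
  Min of remaining elements: -7
  New min = min(15, -7) = -7

Answer: -7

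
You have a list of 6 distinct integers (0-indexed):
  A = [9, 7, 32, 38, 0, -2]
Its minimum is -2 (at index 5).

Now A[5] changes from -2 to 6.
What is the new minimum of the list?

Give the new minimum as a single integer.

Old min = -2 (at index 5)
Change: A[5] -2 -> 6
Changed element WAS the min. Need to check: is 6 still <= all others?
  Min of remaining elements: 0
  New min = min(6, 0) = 0

Answer: 0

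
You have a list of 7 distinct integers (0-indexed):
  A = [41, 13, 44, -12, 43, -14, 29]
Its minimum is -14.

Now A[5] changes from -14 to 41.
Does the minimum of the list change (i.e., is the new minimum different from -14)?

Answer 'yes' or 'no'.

Answer: yes

Derivation:
Old min = -14
Change: A[5] -14 -> 41
Changed element was the min; new min must be rechecked.
New min = -12; changed? yes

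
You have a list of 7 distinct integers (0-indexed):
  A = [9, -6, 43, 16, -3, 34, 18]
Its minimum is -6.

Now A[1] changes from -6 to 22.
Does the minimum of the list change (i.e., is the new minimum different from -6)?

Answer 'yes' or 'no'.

Old min = -6
Change: A[1] -6 -> 22
Changed element was the min; new min must be rechecked.
New min = -3; changed? yes

Answer: yes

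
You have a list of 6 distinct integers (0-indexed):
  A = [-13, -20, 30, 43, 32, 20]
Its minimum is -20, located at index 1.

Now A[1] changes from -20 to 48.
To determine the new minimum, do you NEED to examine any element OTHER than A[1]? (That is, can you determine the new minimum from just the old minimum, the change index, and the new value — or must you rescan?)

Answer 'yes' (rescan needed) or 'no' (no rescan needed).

Answer: yes

Derivation:
Old min = -20 at index 1
Change at index 1: -20 -> 48
Index 1 WAS the min and new value 48 > old min -20. Must rescan other elements to find the new min.
Needs rescan: yes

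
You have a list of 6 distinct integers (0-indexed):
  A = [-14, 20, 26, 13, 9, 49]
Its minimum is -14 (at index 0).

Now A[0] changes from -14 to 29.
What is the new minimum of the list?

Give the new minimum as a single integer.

Old min = -14 (at index 0)
Change: A[0] -14 -> 29
Changed element WAS the min. Need to check: is 29 still <= all others?
  Min of remaining elements: 9
  New min = min(29, 9) = 9

Answer: 9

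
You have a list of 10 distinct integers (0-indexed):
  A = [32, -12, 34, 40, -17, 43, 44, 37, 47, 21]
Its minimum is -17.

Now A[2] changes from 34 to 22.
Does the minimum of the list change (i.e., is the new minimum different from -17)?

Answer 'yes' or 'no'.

Answer: no

Derivation:
Old min = -17
Change: A[2] 34 -> 22
Changed element was NOT the min; min changes only if 22 < -17.
New min = -17; changed? no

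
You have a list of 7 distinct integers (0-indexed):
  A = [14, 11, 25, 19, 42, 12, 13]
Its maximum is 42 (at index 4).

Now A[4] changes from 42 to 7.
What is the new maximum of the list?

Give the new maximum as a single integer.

Answer: 25

Derivation:
Old max = 42 (at index 4)
Change: A[4] 42 -> 7
Changed element WAS the max -> may need rescan.
  Max of remaining elements: 25
  New max = max(7, 25) = 25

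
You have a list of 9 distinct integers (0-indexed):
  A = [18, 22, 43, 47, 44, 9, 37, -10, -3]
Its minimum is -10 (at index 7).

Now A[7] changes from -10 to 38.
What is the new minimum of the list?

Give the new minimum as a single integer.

Old min = -10 (at index 7)
Change: A[7] -10 -> 38
Changed element WAS the min. Need to check: is 38 still <= all others?
  Min of remaining elements: -3
  New min = min(38, -3) = -3

Answer: -3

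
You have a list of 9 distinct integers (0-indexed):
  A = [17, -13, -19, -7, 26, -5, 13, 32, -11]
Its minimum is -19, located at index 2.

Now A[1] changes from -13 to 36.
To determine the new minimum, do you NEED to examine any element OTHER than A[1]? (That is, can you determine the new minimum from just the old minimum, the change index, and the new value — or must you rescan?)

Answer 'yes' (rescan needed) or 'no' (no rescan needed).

Old min = -19 at index 2
Change at index 1: -13 -> 36
Index 1 was NOT the min. New min = min(-19, 36). No rescan of other elements needed.
Needs rescan: no

Answer: no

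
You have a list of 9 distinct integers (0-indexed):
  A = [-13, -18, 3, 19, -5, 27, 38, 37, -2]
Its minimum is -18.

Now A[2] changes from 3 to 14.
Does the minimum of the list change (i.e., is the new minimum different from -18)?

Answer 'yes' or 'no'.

Old min = -18
Change: A[2] 3 -> 14
Changed element was NOT the min; min changes only if 14 < -18.
New min = -18; changed? no

Answer: no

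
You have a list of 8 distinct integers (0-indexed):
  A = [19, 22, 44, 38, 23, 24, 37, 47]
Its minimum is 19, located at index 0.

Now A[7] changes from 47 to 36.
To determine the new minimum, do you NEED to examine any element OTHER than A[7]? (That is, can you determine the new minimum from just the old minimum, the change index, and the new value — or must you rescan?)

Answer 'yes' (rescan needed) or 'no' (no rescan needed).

Answer: no

Derivation:
Old min = 19 at index 0
Change at index 7: 47 -> 36
Index 7 was NOT the min. New min = min(19, 36). No rescan of other elements needed.
Needs rescan: no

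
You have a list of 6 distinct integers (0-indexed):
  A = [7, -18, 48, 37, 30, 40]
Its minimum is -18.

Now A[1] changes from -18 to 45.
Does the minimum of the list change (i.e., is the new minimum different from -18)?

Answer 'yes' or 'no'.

Old min = -18
Change: A[1] -18 -> 45
Changed element was the min; new min must be rechecked.
New min = 7; changed? yes

Answer: yes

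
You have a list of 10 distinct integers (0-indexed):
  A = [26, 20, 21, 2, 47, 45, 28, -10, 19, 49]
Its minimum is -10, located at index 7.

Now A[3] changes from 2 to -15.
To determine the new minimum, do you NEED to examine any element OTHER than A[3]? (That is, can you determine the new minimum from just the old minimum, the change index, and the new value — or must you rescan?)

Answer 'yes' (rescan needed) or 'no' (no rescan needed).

Answer: no

Derivation:
Old min = -10 at index 7
Change at index 3: 2 -> -15
Index 3 was NOT the min. New min = min(-10, -15). No rescan of other elements needed.
Needs rescan: no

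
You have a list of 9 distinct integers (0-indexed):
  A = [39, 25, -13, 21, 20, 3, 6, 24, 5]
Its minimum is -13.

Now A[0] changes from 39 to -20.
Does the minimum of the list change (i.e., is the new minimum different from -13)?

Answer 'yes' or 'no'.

Old min = -13
Change: A[0] 39 -> -20
Changed element was NOT the min; min changes only if -20 < -13.
New min = -20; changed? yes

Answer: yes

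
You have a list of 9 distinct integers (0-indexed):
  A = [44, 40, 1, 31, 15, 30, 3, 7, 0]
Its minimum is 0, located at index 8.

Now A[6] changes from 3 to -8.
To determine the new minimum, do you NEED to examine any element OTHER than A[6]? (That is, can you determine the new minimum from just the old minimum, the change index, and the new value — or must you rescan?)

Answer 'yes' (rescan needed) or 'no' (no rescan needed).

Old min = 0 at index 8
Change at index 6: 3 -> -8
Index 6 was NOT the min. New min = min(0, -8). No rescan of other elements needed.
Needs rescan: no

Answer: no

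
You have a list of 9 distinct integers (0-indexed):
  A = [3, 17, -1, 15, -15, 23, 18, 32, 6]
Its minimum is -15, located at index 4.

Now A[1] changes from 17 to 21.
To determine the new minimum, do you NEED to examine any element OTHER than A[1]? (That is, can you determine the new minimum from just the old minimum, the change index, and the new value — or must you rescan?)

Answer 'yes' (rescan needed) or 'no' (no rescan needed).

Answer: no

Derivation:
Old min = -15 at index 4
Change at index 1: 17 -> 21
Index 1 was NOT the min. New min = min(-15, 21). No rescan of other elements needed.
Needs rescan: no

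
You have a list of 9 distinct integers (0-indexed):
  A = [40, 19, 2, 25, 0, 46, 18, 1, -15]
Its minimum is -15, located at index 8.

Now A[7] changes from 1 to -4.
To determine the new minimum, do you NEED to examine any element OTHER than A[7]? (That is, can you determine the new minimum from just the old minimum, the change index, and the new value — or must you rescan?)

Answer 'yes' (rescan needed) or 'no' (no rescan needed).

Old min = -15 at index 8
Change at index 7: 1 -> -4
Index 7 was NOT the min. New min = min(-15, -4). No rescan of other elements needed.
Needs rescan: no

Answer: no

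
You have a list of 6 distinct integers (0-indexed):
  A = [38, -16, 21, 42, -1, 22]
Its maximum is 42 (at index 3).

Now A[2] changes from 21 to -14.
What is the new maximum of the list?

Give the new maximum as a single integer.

Answer: 42

Derivation:
Old max = 42 (at index 3)
Change: A[2] 21 -> -14
Changed element was NOT the old max.
  New max = max(old_max, new_val) = max(42, -14) = 42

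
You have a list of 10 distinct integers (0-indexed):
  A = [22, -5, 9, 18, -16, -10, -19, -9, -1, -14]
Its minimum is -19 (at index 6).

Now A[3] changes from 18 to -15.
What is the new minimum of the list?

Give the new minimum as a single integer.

Old min = -19 (at index 6)
Change: A[3] 18 -> -15
Changed element was NOT the old min.
  New min = min(old_min, new_val) = min(-19, -15) = -19

Answer: -19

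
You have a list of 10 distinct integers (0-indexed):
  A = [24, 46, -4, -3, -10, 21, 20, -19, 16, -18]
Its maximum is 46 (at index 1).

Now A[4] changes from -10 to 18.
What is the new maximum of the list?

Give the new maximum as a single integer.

Old max = 46 (at index 1)
Change: A[4] -10 -> 18
Changed element was NOT the old max.
  New max = max(old_max, new_val) = max(46, 18) = 46

Answer: 46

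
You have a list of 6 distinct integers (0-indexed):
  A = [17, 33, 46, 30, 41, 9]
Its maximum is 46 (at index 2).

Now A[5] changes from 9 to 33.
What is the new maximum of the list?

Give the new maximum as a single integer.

Answer: 46

Derivation:
Old max = 46 (at index 2)
Change: A[5] 9 -> 33
Changed element was NOT the old max.
  New max = max(old_max, new_val) = max(46, 33) = 46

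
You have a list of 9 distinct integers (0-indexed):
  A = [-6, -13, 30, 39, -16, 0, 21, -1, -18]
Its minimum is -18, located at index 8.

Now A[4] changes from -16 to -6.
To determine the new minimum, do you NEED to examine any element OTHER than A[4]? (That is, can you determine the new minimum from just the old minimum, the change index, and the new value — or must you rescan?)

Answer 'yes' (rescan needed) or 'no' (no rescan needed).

Old min = -18 at index 8
Change at index 4: -16 -> -6
Index 4 was NOT the min. New min = min(-18, -6). No rescan of other elements needed.
Needs rescan: no

Answer: no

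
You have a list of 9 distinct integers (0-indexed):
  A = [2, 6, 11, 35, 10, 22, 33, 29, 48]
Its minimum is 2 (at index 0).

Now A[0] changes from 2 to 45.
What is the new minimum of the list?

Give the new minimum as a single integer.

Old min = 2 (at index 0)
Change: A[0] 2 -> 45
Changed element WAS the min. Need to check: is 45 still <= all others?
  Min of remaining elements: 6
  New min = min(45, 6) = 6

Answer: 6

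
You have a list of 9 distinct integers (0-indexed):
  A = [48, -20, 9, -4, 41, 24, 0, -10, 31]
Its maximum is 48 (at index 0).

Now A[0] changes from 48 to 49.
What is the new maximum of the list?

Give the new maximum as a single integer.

Answer: 49

Derivation:
Old max = 48 (at index 0)
Change: A[0] 48 -> 49
Changed element WAS the max -> may need rescan.
  Max of remaining elements: 41
  New max = max(49, 41) = 49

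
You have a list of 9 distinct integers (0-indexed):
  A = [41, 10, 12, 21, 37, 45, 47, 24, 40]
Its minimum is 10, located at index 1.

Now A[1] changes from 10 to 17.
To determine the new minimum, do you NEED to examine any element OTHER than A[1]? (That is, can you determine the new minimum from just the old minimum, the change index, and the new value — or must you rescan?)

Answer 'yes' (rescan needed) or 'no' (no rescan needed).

Answer: yes

Derivation:
Old min = 10 at index 1
Change at index 1: 10 -> 17
Index 1 WAS the min and new value 17 > old min 10. Must rescan other elements to find the new min.
Needs rescan: yes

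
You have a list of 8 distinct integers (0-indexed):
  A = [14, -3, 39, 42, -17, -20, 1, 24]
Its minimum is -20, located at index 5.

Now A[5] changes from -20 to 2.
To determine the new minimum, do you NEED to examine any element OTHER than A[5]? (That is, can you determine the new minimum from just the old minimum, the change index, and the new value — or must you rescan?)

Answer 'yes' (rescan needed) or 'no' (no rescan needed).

Old min = -20 at index 5
Change at index 5: -20 -> 2
Index 5 WAS the min and new value 2 > old min -20. Must rescan other elements to find the new min.
Needs rescan: yes

Answer: yes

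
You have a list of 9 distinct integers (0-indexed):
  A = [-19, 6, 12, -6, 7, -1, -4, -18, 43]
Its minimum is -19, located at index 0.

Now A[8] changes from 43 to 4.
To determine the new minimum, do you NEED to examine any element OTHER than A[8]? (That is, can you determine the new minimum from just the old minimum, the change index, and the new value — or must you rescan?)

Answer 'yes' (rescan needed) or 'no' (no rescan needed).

Old min = -19 at index 0
Change at index 8: 43 -> 4
Index 8 was NOT the min. New min = min(-19, 4). No rescan of other elements needed.
Needs rescan: no

Answer: no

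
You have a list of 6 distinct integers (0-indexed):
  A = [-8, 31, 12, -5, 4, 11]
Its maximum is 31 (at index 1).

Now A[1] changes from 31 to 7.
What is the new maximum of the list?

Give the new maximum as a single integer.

Answer: 12

Derivation:
Old max = 31 (at index 1)
Change: A[1] 31 -> 7
Changed element WAS the max -> may need rescan.
  Max of remaining elements: 12
  New max = max(7, 12) = 12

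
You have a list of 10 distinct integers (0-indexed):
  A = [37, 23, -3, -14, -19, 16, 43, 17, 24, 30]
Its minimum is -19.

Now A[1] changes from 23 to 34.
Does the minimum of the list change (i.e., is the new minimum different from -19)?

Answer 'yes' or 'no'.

Old min = -19
Change: A[1] 23 -> 34
Changed element was NOT the min; min changes only if 34 < -19.
New min = -19; changed? no

Answer: no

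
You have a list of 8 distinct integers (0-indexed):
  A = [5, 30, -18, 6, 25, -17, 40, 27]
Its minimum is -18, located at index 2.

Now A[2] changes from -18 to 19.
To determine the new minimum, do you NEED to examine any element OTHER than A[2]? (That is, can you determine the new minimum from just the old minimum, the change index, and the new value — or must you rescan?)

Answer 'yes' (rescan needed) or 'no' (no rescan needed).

Old min = -18 at index 2
Change at index 2: -18 -> 19
Index 2 WAS the min and new value 19 > old min -18. Must rescan other elements to find the new min.
Needs rescan: yes

Answer: yes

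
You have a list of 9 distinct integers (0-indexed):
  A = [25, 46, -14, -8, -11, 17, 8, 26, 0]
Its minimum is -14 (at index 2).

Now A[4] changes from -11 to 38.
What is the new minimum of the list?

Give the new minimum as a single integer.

Old min = -14 (at index 2)
Change: A[4] -11 -> 38
Changed element was NOT the old min.
  New min = min(old_min, new_val) = min(-14, 38) = -14

Answer: -14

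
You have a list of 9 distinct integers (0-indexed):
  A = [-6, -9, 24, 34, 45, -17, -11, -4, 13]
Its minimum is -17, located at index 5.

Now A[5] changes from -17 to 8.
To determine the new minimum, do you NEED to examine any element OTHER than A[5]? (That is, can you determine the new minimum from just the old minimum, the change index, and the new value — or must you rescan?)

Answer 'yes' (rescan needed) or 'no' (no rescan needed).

Old min = -17 at index 5
Change at index 5: -17 -> 8
Index 5 WAS the min and new value 8 > old min -17. Must rescan other elements to find the new min.
Needs rescan: yes

Answer: yes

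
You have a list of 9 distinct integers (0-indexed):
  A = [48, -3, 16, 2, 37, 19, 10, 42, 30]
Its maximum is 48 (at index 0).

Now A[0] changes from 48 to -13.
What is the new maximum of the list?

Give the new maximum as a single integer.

Answer: 42

Derivation:
Old max = 48 (at index 0)
Change: A[0] 48 -> -13
Changed element WAS the max -> may need rescan.
  Max of remaining elements: 42
  New max = max(-13, 42) = 42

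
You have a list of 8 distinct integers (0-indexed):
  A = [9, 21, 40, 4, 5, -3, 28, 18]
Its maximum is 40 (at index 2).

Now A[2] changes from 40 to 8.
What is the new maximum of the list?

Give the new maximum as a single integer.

Answer: 28

Derivation:
Old max = 40 (at index 2)
Change: A[2] 40 -> 8
Changed element WAS the max -> may need rescan.
  Max of remaining elements: 28
  New max = max(8, 28) = 28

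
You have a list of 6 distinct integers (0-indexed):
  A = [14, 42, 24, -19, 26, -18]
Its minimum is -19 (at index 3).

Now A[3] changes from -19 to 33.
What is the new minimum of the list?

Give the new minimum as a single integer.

Old min = -19 (at index 3)
Change: A[3] -19 -> 33
Changed element WAS the min. Need to check: is 33 still <= all others?
  Min of remaining elements: -18
  New min = min(33, -18) = -18

Answer: -18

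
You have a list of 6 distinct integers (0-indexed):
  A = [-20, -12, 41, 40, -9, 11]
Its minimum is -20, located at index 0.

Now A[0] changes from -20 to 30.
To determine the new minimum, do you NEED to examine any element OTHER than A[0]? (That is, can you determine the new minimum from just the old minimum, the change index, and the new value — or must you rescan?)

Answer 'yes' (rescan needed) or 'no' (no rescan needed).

Old min = -20 at index 0
Change at index 0: -20 -> 30
Index 0 WAS the min and new value 30 > old min -20. Must rescan other elements to find the new min.
Needs rescan: yes

Answer: yes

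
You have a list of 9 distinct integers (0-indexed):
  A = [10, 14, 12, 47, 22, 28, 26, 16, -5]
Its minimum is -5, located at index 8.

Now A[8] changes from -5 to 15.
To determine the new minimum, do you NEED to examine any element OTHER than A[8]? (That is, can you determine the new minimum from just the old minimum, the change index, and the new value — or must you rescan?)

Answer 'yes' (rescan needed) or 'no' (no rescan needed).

Answer: yes

Derivation:
Old min = -5 at index 8
Change at index 8: -5 -> 15
Index 8 WAS the min and new value 15 > old min -5. Must rescan other elements to find the new min.
Needs rescan: yes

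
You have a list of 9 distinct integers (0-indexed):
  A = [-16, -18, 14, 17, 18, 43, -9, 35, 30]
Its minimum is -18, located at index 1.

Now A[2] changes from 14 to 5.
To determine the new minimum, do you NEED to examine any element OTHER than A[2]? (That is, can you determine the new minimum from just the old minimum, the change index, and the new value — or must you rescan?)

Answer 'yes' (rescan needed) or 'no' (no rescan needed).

Answer: no

Derivation:
Old min = -18 at index 1
Change at index 2: 14 -> 5
Index 2 was NOT the min. New min = min(-18, 5). No rescan of other elements needed.
Needs rescan: no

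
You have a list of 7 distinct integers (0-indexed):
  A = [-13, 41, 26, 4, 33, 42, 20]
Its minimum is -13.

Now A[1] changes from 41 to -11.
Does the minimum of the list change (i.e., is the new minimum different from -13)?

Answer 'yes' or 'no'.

Answer: no

Derivation:
Old min = -13
Change: A[1] 41 -> -11
Changed element was NOT the min; min changes only if -11 < -13.
New min = -13; changed? no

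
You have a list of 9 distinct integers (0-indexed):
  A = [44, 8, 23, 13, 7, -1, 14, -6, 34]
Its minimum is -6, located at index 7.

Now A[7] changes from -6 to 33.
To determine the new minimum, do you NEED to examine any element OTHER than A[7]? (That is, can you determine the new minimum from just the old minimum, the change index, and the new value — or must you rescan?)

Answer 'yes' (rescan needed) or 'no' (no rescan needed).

Answer: yes

Derivation:
Old min = -6 at index 7
Change at index 7: -6 -> 33
Index 7 WAS the min and new value 33 > old min -6. Must rescan other elements to find the new min.
Needs rescan: yes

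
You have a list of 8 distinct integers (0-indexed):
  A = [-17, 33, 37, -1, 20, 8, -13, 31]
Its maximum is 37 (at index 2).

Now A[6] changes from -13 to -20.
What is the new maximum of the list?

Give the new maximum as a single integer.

Answer: 37

Derivation:
Old max = 37 (at index 2)
Change: A[6] -13 -> -20
Changed element was NOT the old max.
  New max = max(old_max, new_val) = max(37, -20) = 37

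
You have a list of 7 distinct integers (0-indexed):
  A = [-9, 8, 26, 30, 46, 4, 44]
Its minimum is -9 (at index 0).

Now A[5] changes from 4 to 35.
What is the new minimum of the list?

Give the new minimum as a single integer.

Old min = -9 (at index 0)
Change: A[5] 4 -> 35
Changed element was NOT the old min.
  New min = min(old_min, new_val) = min(-9, 35) = -9

Answer: -9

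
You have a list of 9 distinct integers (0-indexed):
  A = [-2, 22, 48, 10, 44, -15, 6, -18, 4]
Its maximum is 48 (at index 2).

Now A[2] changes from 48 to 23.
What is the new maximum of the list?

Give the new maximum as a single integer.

Answer: 44

Derivation:
Old max = 48 (at index 2)
Change: A[2] 48 -> 23
Changed element WAS the max -> may need rescan.
  Max of remaining elements: 44
  New max = max(23, 44) = 44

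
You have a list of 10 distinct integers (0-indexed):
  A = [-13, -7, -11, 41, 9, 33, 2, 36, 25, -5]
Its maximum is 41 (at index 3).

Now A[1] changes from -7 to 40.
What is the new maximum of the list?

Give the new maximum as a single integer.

Old max = 41 (at index 3)
Change: A[1] -7 -> 40
Changed element was NOT the old max.
  New max = max(old_max, new_val) = max(41, 40) = 41

Answer: 41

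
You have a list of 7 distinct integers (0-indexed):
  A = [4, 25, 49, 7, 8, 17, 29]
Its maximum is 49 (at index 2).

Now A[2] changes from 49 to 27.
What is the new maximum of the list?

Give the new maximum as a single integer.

Old max = 49 (at index 2)
Change: A[2] 49 -> 27
Changed element WAS the max -> may need rescan.
  Max of remaining elements: 29
  New max = max(27, 29) = 29

Answer: 29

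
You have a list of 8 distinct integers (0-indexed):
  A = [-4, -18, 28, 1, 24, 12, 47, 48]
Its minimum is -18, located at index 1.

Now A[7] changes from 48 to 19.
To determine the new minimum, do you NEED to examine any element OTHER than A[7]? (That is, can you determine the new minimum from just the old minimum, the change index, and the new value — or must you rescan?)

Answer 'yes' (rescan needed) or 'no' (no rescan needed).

Answer: no

Derivation:
Old min = -18 at index 1
Change at index 7: 48 -> 19
Index 7 was NOT the min. New min = min(-18, 19). No rescan of other elements needed.
Needs rescan: no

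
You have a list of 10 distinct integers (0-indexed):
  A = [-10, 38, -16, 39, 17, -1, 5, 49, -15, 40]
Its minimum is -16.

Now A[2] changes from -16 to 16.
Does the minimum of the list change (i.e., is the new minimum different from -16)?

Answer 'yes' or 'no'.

Old min = -16
Change: A[2] -16 -> 16
Changed element was the min; new min must be rechecked.
New min = -15; changed? yes

Answer: yes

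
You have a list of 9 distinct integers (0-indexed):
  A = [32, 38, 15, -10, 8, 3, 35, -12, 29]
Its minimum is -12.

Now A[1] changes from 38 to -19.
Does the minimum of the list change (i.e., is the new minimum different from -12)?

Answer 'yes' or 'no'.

Old min = -12
Change: A[1] 38 -> -19
Changed element was NOT the min; min changes only if -19 < -12.
New min = -19; changed? yes

Answer: yes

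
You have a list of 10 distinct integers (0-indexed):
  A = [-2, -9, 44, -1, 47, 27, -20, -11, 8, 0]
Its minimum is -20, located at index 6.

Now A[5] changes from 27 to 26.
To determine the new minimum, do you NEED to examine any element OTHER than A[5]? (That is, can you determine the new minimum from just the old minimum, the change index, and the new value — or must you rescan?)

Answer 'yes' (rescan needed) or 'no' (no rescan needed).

Old min = -20 at index 6
Change at index 5: 27 -> 26
Index 5 was NOT the min. New min = min(-20, 26). No rescan of other elements needed.
Needs rescan: no

Answer: no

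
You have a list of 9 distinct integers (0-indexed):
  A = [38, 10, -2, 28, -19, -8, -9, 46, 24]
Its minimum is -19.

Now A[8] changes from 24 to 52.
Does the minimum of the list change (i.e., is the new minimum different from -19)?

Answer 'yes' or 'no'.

Old min = -19
Change: A[8] 24 -> 52
Changed element was NOT the min; min changes only if 52 < -19.
New min = -19; changed? no

Answer: no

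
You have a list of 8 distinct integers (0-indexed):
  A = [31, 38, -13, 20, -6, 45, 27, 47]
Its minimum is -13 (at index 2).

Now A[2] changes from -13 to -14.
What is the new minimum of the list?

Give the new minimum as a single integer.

Old min = -13 (at index 2)
Change: A[2] -13 -> -14
Changed element WAS the min. Need to check: is -14 still <= all others?
  Min of remaining elements: -6
  New min = min(-14, -6) = -14

Answer: -14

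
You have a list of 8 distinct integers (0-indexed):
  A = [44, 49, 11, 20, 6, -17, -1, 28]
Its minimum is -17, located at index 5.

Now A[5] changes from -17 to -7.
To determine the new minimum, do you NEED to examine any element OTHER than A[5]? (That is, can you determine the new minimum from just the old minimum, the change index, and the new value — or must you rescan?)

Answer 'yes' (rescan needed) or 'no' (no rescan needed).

Answer: yes

Derivation:
Old min = -17 at index 5
Change at index 5: -17 -> -7
Index 5 WAS the min and new value -7 > old min -17. Must rescan other elements to find the new min.
Needs rescan: yes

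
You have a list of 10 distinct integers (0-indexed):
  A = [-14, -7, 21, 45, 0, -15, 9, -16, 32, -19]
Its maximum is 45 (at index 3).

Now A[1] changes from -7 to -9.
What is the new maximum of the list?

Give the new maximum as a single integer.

Answer: 45

Derivation:
Old max = 45 (at index 3)
Change: A[1] -7 -> -9
Changed element was NOT the old max.
  New max = max(old_max, new_val) = max(45, -9) = 45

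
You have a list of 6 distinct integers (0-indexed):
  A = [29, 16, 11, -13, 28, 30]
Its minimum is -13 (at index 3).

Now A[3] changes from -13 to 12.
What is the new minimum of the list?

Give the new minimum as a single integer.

Answer: 11

Derivation:
Old min = -13 (at index 3)
Change: A[3] -13 -> 12
Changed element WAS the min. Need to check: is 12 still <= all others?
  Min of remaining elements: 11
  New min = min(12, 11) = 11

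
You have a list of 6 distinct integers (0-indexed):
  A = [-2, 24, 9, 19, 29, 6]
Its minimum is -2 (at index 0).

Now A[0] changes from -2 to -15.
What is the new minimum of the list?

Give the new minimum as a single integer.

Answer: -15

Derivation:
Old min = -2 (at index 0)
Change: A[0] -2 -> -15
Changed element WAS the min. Need to check: is -15 still <= all others?
  Min of remaining elements: 6
  New min = min(-15, 6) = -15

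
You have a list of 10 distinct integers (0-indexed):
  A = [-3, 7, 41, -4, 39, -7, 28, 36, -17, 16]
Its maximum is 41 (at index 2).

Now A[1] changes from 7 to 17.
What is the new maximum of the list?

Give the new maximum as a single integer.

Old max = 41 (at index 2)
Change: A[1] 7 -> 17
Changed element was NOT the old max.
  New max = max(old_max, new_val) = max(41, 17) = 41

Answer: 41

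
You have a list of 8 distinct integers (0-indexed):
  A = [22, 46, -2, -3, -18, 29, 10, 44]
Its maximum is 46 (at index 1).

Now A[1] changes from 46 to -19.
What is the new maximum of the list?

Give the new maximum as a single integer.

Old max = 46 (at index 1)
Change: A[1] 46 -> -19
Changed element WAS the max -> may need rescan.
  Max of remaining elements: 44
  New max = max(-19, 44) = 44

Answer: 44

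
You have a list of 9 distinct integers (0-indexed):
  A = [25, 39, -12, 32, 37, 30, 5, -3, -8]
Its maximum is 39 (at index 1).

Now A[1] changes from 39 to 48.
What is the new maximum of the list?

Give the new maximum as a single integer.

Old max = 39 (at index 1)
Change: A[1] 39 -> 48
Changed element WAS the max -> may need rescan.
  Max of remaining elements: 37
  New max = max(48, 37) = 48

Answer: 48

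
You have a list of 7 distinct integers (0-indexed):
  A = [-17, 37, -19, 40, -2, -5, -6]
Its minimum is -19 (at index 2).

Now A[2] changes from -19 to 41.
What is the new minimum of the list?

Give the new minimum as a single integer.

Old min = -19 (at index 2)
Change: A[2] -19 -> 41
Changed element WAS the min. Need to check: is 41 still <= all others?
  Min of remaining elements: -17
  New min = min(41, -17) = -17

Answer: -17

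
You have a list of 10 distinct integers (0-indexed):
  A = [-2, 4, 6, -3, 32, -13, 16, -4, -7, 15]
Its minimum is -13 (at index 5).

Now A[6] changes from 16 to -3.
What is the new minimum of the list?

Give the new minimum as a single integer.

Answer: -13

Derivation:
Old min = -13 (at index 5)
Change: A[6] 16 -> -3
Changed element was NOT the old min.
  New min = min(old_min, new_val) = min(-13, -3) = -13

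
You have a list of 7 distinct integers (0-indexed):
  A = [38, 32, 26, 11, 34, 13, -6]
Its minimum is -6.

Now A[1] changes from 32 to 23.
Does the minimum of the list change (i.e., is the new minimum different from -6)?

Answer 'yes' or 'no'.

Old min = -6
Change: A[1] 32 -> 23
Changed element was NOT the min; min changes only if 23 < -6.
New min = -6; changed? no

Answer: no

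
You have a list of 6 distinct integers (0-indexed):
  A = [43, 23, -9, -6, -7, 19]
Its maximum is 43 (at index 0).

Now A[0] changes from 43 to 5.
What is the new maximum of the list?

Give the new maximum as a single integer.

Answer: 23

Derivation:
Old max = 43 (at index 0)
Change: A[0] 43 -> 5
Changed element WAS the max -> may need rescan.
  Max of remaining elements: 23
  New max = max(5, 23) = 23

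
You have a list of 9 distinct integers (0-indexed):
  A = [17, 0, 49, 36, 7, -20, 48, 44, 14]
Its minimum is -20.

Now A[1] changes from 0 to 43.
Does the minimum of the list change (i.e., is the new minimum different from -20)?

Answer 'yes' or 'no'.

Old min = -20
Change: A[1] 0 -> 43
Changed element was NOT the min; min changes only if 43 < -20.
New min = -20; changed? no

Answer: no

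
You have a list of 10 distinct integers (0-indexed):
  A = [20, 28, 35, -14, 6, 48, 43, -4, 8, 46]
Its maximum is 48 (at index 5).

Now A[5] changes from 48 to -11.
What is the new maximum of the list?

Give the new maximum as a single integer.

Answer: 46

Derivation:
Old max = 48 (at index 5)
Change: A[5] 48 -> -11
Changed element WAS the max -> may need rescan.
  Max of remaining elements: 46
  New max = max(-11, 46) = 46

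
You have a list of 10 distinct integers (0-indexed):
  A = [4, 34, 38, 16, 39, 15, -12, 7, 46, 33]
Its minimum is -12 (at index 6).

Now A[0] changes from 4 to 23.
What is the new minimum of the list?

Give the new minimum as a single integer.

Old min = -12 (at index 6)
Change: A[0] 4 -> 23
Changed element was NOT the old min.
  New min = min(old_min, new_val) = min(-12, 23) = -12

Answer: -12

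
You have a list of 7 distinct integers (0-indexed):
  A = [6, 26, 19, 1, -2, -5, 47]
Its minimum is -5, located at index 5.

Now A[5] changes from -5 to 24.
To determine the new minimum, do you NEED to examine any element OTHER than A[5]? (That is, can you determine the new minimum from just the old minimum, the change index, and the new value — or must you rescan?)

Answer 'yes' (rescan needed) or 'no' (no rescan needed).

Answer: yes

Derivation:
Old min = -5 at index 5
Change at index 5: -5 -> 24
Index 5 WAS the min and new value 24 > old min -5. Must rescan other elements to find the new min.
Needs rescan: yes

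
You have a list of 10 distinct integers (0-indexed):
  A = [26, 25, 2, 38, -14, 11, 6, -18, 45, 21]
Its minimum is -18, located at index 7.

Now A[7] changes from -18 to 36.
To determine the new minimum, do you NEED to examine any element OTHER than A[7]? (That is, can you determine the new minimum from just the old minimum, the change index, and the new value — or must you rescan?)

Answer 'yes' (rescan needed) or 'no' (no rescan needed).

Old min = -18 at index 7
Change at index 7: -18 -> 36
Index 7 WAS the min and new value 36 > old min -18. Must rescan other elements to find the new min.
Needs rescan: yes

Answer: yes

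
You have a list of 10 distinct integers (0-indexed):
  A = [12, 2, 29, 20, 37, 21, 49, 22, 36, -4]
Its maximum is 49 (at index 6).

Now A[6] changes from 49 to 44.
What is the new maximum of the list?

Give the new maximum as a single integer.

Old max = 49 (at index 6)
Change: A[6] 49 -> 44
Changed element WAS the max -> may need rescan.
  Max of remaining elements: 37
  New max = max(44, 37) = 44

Answer: 44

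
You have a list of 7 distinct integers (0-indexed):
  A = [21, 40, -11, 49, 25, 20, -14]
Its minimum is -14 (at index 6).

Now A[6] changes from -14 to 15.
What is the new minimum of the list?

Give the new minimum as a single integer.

Answer: -11

Derivation:
Old min = -14 (at index 6)
Change: A[6] -14 -> 15
Changed element WAS the min. Need to check: is 15 still <= all others?
  Min of remaining elements: -11
  New min = min(15, -11) = -11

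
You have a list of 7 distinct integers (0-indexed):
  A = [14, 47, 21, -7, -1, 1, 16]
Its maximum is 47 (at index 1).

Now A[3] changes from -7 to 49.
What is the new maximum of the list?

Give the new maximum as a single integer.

Answer: 49

Derivation:
Old max = 47 (at index 1)
Change: A[3] -7 -> 49
Changed element was NOT the old max.
  New max = max(old_max, new_val) = max(47, 49) = 49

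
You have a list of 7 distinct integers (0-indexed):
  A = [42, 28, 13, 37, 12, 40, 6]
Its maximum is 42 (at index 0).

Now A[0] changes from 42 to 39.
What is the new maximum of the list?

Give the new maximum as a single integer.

Answer: 40

Derivation:
Old max = 42 (at index 0)
Change: A[0] 42 -> 39
Changed element WAS the max -> may need rescan.
  Max of remaining elements: 40
  New max = max(39, 40) = 40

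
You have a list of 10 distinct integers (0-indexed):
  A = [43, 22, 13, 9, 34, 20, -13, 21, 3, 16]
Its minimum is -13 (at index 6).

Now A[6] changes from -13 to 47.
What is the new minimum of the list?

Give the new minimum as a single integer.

Answer: 3

Derivation:
Old min = -13 (at index 6)
Change: A[6] -13 -> 47
Changed element WAS the min. Need to check: is 47 still <= all others?
  Min of remaining elements: 3
  New min = min(47, 3) = 3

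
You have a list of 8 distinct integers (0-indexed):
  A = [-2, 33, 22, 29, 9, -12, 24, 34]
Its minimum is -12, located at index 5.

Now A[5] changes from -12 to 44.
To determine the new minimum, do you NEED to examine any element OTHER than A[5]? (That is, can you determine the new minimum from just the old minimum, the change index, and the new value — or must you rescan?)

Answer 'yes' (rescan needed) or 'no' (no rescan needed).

Old min = -12 at index 5
Change at index 5: -12 -> 44
Index 5 WAS the min and new value 44 > old min -12. Must rescan other elements to find the new min.
Needs rescan: yes

Answer: yes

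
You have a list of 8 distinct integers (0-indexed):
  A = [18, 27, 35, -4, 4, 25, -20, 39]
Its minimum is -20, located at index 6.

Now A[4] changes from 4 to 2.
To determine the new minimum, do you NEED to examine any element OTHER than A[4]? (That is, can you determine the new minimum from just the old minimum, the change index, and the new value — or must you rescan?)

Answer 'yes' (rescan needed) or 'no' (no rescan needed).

Answer: no

Derivation:
Old min = -20 at index 6
Change at index 4: 4 -> 2
Index 4 was NOT the min. New min = min(-20, 2). No rescan of other elements needed.
Needs rescan: no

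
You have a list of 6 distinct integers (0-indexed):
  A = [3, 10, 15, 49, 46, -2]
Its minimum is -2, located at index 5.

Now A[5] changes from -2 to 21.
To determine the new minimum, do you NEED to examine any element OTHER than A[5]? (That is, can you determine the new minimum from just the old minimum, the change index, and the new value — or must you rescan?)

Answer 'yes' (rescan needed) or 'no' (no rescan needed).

Answer: yes

Derivation:
Old min = -2 at index 5
Change at index 5: -2 -> 21
Index 5 WAS the min and new value 21 > old min -2. Must rescan other elements to find the new min.
Needs rescan: yes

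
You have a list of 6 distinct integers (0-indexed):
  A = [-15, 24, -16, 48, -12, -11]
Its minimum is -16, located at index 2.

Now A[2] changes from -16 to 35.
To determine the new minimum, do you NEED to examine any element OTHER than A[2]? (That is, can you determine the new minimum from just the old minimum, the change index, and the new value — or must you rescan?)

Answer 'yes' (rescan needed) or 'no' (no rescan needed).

Answer: yes

Derivation:
Old min = -16 at index 2
Change at index 2: -16 -> 35
Index 2 WAS the min and new value 35 > old min -16. Must rescan other elements to find the new min.
Needs rescan: yes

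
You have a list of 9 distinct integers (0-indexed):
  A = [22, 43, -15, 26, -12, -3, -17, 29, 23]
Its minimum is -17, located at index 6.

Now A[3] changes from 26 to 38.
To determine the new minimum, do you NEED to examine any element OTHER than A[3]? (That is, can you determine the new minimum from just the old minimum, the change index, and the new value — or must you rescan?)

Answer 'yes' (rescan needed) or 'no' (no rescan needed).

Old min = -17 at index 6
Change at index 3: 26 -> 38
Index 3 was NOT the min. New min = min(-17, 38). No rescan of other elements needed.
Needs rescan: no

Answer: no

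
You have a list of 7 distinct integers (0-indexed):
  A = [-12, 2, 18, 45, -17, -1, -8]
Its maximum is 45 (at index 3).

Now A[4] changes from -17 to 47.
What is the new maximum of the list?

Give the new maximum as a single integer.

Old max = 45 (at index 3)
Change: A[4] -17 -> 47
Changed element was NOT the old max.
  New max = max(old_max, new_val) = max(45, 47) = 47

Answer: 47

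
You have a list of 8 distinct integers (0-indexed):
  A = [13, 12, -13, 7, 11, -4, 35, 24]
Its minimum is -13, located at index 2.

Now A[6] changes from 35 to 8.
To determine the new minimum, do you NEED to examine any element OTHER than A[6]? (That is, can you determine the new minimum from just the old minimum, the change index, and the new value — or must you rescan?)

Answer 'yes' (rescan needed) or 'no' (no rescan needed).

Answer: no

Derivation:
Old min = -13 at index 2
Change at index 6: 35 -> 8
Index 6 was NOT the min. New min = min(-13, 8). No rescan of other elements needed.
Needs rescan: no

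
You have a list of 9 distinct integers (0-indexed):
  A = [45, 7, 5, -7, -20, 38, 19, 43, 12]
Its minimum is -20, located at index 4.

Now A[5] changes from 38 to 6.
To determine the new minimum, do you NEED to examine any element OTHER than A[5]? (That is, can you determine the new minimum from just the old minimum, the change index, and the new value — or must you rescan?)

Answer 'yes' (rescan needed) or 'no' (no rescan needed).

Old min = -20 at index 4
Change at index 5: 38 -> 6
Index 5 was NOT the min. New min = min(-20, 6). No rescan of other elements needed.
Needs rescan: no

Answer: no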